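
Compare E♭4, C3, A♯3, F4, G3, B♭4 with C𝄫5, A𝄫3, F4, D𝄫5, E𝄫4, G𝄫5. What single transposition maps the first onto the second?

up a diminished sixth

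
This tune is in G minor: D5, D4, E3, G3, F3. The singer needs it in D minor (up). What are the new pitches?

A5 A4 B3 D4 C4

From G up to D is a perfect fifth; apply that to each pitch.
D5 gives A5
D4 gives A4
E3 gives B3
G3 gives D4
F3 gives C4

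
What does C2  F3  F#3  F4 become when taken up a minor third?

Eb2 Ab3 A3 Ab4

C2 to Eb2
F3 to Ab3
F#3 to A3
F4 to Ab4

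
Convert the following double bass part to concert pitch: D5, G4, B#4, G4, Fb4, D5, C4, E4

The double bass sounds a perfect octave below written, so transpose each written note down a perfect octave.
D5 -> D4
G4 -> G3
B#4 -> B#3
G4 -> G3
Fb4 -> Fb3
D5 -> D4
C4 -> C3
E4 -> E3

D4 G3 B#3 G3 Fb3 D4 C3 E3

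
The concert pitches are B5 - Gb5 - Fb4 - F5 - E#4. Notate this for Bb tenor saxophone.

C#7 Ab6 Gb5 G6 F##5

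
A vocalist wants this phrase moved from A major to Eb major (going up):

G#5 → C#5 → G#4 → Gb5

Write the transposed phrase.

D6 G5 D5 Dbb6

From A up to Eb is a diminished fifth; apply that to each pitch.
G#5 to D6
C#5 to G5
G#4 to D5
Gb5 to Dbb6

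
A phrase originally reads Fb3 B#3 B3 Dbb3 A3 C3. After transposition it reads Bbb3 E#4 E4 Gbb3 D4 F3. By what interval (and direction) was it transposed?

Take the first pair: Fb3 → Bbb3. F to B spans 4 letter names, so the interval is some kind of fourth.
Fb3 to Bbb3 is 5 semitones, which makes it a perfect fourth; the second version is higher, so the direction is up.
Checking another pair — C3 → F3 — gives the same interval.

up a perfect fourth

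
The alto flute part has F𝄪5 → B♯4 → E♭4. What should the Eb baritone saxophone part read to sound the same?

A##6 D##6 G5

First find concert pitch: the alto flute sounds a perfect fourth below written, so F𝄪5 B♯4 E♭4 sounds C##5 F##4 Bb3.
Then write for Eb baritone saxophone: it sounds a major thirteenth below written, so the part must be a major thirteenth above concert.
C##5 → A##6
F##4 → D##6
Bb3 → G5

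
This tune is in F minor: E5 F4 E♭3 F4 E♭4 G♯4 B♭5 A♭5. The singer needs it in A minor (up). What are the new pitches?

G#5 A4 G3 A4 G4 B#4 D6 C6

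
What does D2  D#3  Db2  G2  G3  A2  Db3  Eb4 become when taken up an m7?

C3 C#4 Cb3 F3 F4 G3 Cb4 Db5

D2: a seventh up reaches C, and 10 semitones makes it C3.
D#3: a seventh up reaches C, and 10 semitones makes it C#4.
Db2: a seventh up reaches C, and 10 semitones makes it Cb3.
G2 up a minor seventh is F3.
A minor seventh up from G3 gives F4.
A2: a seventh up reaches G, and 10 semitones makes it G3.
Db3 up a minor seventh is Cb4.
A minor seventh up from Eb4 gives Db5.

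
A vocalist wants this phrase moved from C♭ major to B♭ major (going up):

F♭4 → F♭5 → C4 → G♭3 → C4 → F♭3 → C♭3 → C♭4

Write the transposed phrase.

Eb5 Eb6 B4 F4 B4 Eb4 Bb3 Bb4

C♭ major to B♭ major up is a major seventh, so every note moves up by that interval.
Fb4 becomes Eb5
Fb5 becomes Eb6
C4 becomes B4
Gb3 becomes F4
C4 becomes B4
Fb3 becomes Eb4
Cb3 becomes Bb3
Cb4 becomes Bb4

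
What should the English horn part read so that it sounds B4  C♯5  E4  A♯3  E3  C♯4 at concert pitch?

F#5 G#5 B4 E#4 B3 G#4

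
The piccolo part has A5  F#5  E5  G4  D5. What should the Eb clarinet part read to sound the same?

F#6 D#6 C#6 E5 B5

First find concert pitch: the piccolo sounds a perfect octave above written, so A5 F#5 E5 G4 D5 sounds A6 F#6 E6 G5 D6.
Then write for Eb clarinet: it sounds a minor third above written, so the part must be a minor third below concert.
A6 → F#6
F#6 → D#6
E6 → C#6
G5 → E5
D6 → B5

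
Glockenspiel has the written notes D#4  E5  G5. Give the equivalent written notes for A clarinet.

F#6 G7 Bb7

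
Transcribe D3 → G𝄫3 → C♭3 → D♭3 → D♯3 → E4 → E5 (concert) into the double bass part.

D4 Gbb4 Cb4 Db4 D#4 E5 E6

The double bass sounds a perfect octave below written, so the written part must be a perfect octave above concert — transpose each note up.
D3 to D4
Gbb3 to Gbb4
Cb3 to Cb4
Db3 to Db4
D#3 to D#4
E4 to E5
E5 to E6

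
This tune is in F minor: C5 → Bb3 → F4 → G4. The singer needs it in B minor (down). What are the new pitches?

F#4 E3 B3 C#4

F minor to B minor down is a diminished fifth, so every note moves down by that interval.
C5 -> F#4
Bb3 -> E3
F4 -> B3
G4 -> C#4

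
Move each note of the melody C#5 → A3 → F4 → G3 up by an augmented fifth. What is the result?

G##5 E#4 C#5 D#4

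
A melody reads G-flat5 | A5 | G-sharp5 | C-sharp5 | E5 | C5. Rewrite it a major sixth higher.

Eb6 F#6 E#6 A#5 C#6 A5

Gb5 gives Eb6
A5 gives F#6
G#5 gives E#6
C#5 gives A#5
E5 gives C#6
C5 gives A5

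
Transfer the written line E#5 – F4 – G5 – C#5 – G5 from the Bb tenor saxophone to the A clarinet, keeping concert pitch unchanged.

First find concert pitch: the Bb tenor saxophone sounds a major ninth below written, so E#5 F4 G5 C#5 G5 sounds D#4 Eb3 F4 B3 F4.
Then write for A clarinet: it sounds a minor third below written, so the part must be a minor third above concert.
D#4 → F#4
Eb3 → Gb3
F4 → Ab4
B3 → D4
F4 → Ab4

F#4 Gb3 Ab4 D4 Ab4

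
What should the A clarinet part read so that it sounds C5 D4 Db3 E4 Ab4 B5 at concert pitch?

Eb5 F4 Fb3 G4 Cb5 D6

The A clarinet sounds a minor third below written, so the written part must be a minor third above concert — transpose each note up.
C5 gives Eb5
D4 gives F4
Db3 gives Fb3
E4 gives G4
Ab4 gives Cb5
B5 gives D6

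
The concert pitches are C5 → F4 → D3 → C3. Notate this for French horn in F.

The French horn in F sounds a perfect fifth below written, so the written part must be a perfect fifth above concert — transpose each note up.
C5 becomes G5
F4 becomes C5
D3 becomes A3
C3 becomes G3

G5 C5 A3 G3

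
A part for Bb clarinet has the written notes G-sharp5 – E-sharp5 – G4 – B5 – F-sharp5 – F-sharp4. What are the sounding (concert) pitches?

Written C4 on the Bb clarinet sounds as Bb3, a major second lower; apply that shift to every note.
G#5 becomes F#5
E#5 becomes D#5
G4 becomes F4
B5 becomes A5
F#5 becomes E5
F#4 becomes E4

F#5 D#5 F4 A5 E5 E4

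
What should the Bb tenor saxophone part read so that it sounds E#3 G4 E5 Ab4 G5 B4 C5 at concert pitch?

F##4 A5 F#6 Bb5 A6 C#6 D6

Written C4 sounds as Bb2 on the Bb tenor saxophone, so concert pitches are written a major ninth up.
E#3 gives F##4
G4 gives A5
E5 gives F#6
Ab4 gives Bb5
G5 gives A6
B4 gives C#6
C5 gives D6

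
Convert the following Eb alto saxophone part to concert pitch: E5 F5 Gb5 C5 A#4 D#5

G4 Ab4 Bbb4 Eb4 C#4 F#4

Written C4 on the Eb alto saxophone sounds as Eb3, a major sixth lower; apply that shift to every note.
E5 gives G4
F5 gives Ab4
Gb5 gives Bbb4
C5 gives Eb4
A#4 gives C#4
D#5 gives F#4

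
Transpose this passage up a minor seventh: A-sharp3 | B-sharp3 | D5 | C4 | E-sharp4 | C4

G#4 A#4 C6 Bb4 D#5 Bb4

A#3 -> G#4
B#3 -> A#4
D5 -> C6
C4 -> Bb4
E#4 -> D#5
C4 -> Bb4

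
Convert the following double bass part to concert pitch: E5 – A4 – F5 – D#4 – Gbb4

Written C4 on the double bass sounds as C3, a perfect octave lower; apply that shift to every note.
E5 → E4
A4 → A3
F5 → F4
D#4 → D#3
Gbb4 → Gbb3

E4 A3 F4 D#3 Gbb3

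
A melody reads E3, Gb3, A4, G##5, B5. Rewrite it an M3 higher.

G#3 Bb3 C#5 B##5 D#6

E3 becomes G#3
Gb3 becomes Bb3
A4 becomes C#5
G##5 becomes B##5
B5 becomes D#6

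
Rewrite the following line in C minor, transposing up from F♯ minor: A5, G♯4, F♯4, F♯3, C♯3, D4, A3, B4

Eb6 D5 C5 C4 G3 Ab4 Eb4 F5

From F♯ up to C is a diminished fifth; apply that to each pitch.
A5 to Eb6
G#4 to D5
F#4 to C5
F#3 to C4
C#3 to G3
D4 to Ab4
A3 to Eb4
B4 to F5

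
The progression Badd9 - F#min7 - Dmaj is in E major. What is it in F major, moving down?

E major down to F major is a major seventh; each chord root moves by that interval while the quality stays the same.
Badd9: root B down a major seventh → C, giving Cadd9.
F#min7: root F# down a major seventh → G, giving Gmin7.
Dmaj: root D down a major seventh → Eb, giving Ebmaj.

Cadd9 Gmin7 Ebmaj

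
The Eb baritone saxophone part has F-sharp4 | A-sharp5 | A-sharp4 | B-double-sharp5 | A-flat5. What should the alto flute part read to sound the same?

First find concert pitch: the Eb baritone saxophone sounds a major thirteenth below written, so F-sharp4 A-sharp5 A-sharp4 B-double-sharp5 A-flat5 sounds A2 C#4 C#3 D##4 Cb4.
Then write for alto flute: it sounds a perfect fourth below written, so the part must be a perfect fourth above concert.
A2 → D3
C#4 → F#4
C#3 → F#3
D##4 → G##4
Cb4 → Fb4

D3 F#4 F#3 G##4 Fb4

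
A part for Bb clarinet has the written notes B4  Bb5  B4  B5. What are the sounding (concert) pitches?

The Bb clarinet sounds a major second below written, so transpose each written note down a major second.
B4 → A4
Bb5 → Ab5
B4 → A4
B5 → A5

A4 Ab5 A4 A5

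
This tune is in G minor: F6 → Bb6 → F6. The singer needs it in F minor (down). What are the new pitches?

Eb6 Ab6 Eb6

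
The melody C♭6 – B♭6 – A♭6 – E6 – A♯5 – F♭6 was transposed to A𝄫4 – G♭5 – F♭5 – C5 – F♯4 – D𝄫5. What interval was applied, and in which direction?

down a major tenth

Take the first pair: Cb6 → Abb4. C to A spans 10 letter names, so the interval is some kind of tenth.
Abb4 to Cb6 is 16 semitones, which makes it a major tenth; the second version is lower, so the direction is down.
Checking another pair — Fb6 → Dbb5 — gives the same interval.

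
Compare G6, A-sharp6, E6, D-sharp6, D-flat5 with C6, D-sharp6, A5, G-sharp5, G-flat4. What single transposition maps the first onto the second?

down a perfect fifth

From G6 to C6 is 5 letter names — a fifth of some quality.
C6 to G6 is 7 semitones, which makes it a perfect fifth; the second version is lower, so the direction is down.
Checking another pair — Db5 → Gb4 — gives the same interval.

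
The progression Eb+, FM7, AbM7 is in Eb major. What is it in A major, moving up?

A+ BM7 DM7

Eb major up to A major is an augmented fourth; each chord root moves by that interval while the quality stays the same.
Eb+: root Eb up an augmented fourth → A, giving A+.
FM7: root F up an augmented fourth → B, giving BM7.
AbM7: root Ab up an augmented fourth → D, giving DM7.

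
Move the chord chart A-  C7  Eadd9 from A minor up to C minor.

A minor up to C minor is a minor third; each chord root moves by that interval while the quality stays the same.
A-: root A up a minor third → C, giving C-.
C7: root C up a minor third → Eb, giving Eb7.
Eadd9: root E up a minor third → G, giving Gadd9.

C- Eb7 Gadd9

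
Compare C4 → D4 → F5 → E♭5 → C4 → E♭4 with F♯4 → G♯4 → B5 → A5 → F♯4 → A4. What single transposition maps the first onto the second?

From C4 to F#4 is 4 letter names — a fourth of some quality.
C4 to F#4 is 6 semitones, which makes it an augmented fourth; the second version is higher, so the direction is up.
Checking another pair — Eb4 → A4 — gives the same interval.

up an augmented fourth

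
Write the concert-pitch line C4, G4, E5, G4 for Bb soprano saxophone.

D4 A4 F#5 A4

Written C4 sounds as Bb3 on the Bb soprano saxophone, so concert pitches are written a major second up.
C4 → D4
G4 → A4
E5 → F#5
G4 → A4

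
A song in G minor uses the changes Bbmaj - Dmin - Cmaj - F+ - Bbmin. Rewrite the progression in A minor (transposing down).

Cmaj Emin Dmaj G+ Cmin

G minor down to A minor is a minor seventh; each chord root moves by that interval while the quality stays the same.
Bbmaj: root Bb down a minor seventh → C, giving Cmaj.
Dmin: root D down a minor seventh → E, giving Emin.
Cmaj: root C down a minor seventh → D, giving Dmaj.
F+: root F down a minor seventh → G, giving G+.
Bbmin: root Bb down a minor seventh → C, giving Cmin.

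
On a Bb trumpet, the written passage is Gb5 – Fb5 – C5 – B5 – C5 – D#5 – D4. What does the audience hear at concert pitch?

Written C4 on the Bb trumpet sounds as Bb3, a major second lower; apply that shift to every note.
Gb5 to Fb5
Fb5 to Ebb5
C5 to Bb4
B5 to A5
C5 to Bb4
D#5 to C#5
D4 to C4

Fb5 Ebb5 Bb4 A5 Bb4 C#5 C4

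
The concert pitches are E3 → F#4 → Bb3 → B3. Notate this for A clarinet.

The A clarinet sounds a minor third below written, so the written part must be a minor third above concert — transpose each note up.
E3 to G3
F#4 to A4
Bb3 to Db4
B3 to D4

G3 A4 Db4 D4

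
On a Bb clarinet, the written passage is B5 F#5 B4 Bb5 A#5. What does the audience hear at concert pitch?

The Bb clarinet sounds a major second below written, so transpose each written note down a major second.
B5 → A5
F#5 → E5
B4 → A4
Bb5 → Ab5
A#5 → G#5

A5 E5 A4 Ab5 G#5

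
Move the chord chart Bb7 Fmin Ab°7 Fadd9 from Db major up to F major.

D7 Amin C°7 Aadd9

Db major up to F major is a major third; each chord root moves by that interval while the quality stays the same.
Bb7: root Bb up a major third → D, giving D7.
Fmin: root F up a major third → A, giving Amin.
Ab°7: root Ab up a major third → C, giving C°7.
Fadd9: root F up a major third → A, giving Aadd9.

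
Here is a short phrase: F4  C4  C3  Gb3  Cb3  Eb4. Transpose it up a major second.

F4 up a major second is G4.
A major second up from C4 gives D4.
C3: a second up reaches D, and 2 semitones makes it D3.
A major second up from Gb3 gives Ab3.
Cb3 up a major second is Db3.
A major second up from Eb4 gives F4.

G4 D4 D3 Ab3 Db3 F4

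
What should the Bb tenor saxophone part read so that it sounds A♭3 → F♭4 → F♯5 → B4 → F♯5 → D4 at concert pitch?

The Bb tenor saxophone sounds a major ninth below written, so the written part must be a major ninth above concert — transpose each note up.
Ab3 to Bb4
Fb4 to Gb5
F#5 to G#6
B4 to C#6
F#5 to G#6
D4 to E5

Bb4 Gb5 G#6 C#6 G#6 E5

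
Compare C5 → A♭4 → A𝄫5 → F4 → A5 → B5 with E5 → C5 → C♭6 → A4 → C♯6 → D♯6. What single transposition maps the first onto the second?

From C5 to E5 is 3 letter names — a third of some quality.
C5 to E5 is 4 semitones, which makes it a major third; the second version is higher, so the direction is up.
Checking another pair — B5 → D#6 — gives the same interval.

up a major third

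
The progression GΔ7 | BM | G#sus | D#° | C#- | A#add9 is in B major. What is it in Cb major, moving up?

AbbΔ7 CbM Absus Eb° Db- Bbadd9

B major up to Cb major is a diminished second; each chord root moves by that interval while the quality stays the same.
GΔ7: root G up a diminished second → Abb, giving AbbΔ7.
BM: root B up a diminished second → Cb, giving CbM.
G#sus: root G# up a diminished second → Ab, giving Absus.
D#°: root D# up a diminished second → Eb, giving Eb°.
C#-: root C# up a diminished second → Db, giving Db-.
A#add9: root A# up a diminished second → Bb, giving Bbadd9.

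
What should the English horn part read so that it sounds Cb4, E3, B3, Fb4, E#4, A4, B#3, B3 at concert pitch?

Gb4 B3 F#4 Cb5 B#4 E5 F##4 F#4

Written C4 sounds as F3 on the English horn, so concert pitches are written a perfect fifth up.
Cb4 to Gb4
E3 to B3
B3 to F#4
Fb4 to Cb5
E#4 to B#4
A4 to E5
B#3 to F##4
B3 to F#4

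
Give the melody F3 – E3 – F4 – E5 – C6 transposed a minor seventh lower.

A minor seventh down from F3 gives G2.
A minor seventh down from E3 gives F#2.
F4 down a minor seventh is G3.
E5: a seventh down reaches F, and 10 semitones makes it F#4.
C6 down a minor seventh is D5.

G2 F#2 G3 F#4 D5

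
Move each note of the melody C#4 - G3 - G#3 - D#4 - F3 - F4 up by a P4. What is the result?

F#4 C4 C#4 G#4 Bb3 Bb4

C#4 to F#4
G3 to C4
G#3 to C#4
D#4 to G#4
F3 to Bb3
F4 to Bb4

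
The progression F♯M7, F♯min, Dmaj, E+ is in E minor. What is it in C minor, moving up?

DM7 Dmin Bbmaj C+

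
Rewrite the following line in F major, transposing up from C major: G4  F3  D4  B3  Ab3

From C up to F is a perfect fourth; apply that to each pitch.
G4 -> C5
F3 -> Bb3
D4 -> G4
B3 -> E4
Ab3 -> Db4

C5 Bb3 G4 E4 Db4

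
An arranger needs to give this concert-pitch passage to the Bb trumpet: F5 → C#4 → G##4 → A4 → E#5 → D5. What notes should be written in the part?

The Bb trumpet sounds a major second below written, so the written part must be a major second above concert — transpose each note up.
F5 to G5
C#4 to D#4
G##4 to A##4
A4 to B4
E#5 to F##5
D5 to E5

G5 D#4 A##4 B4 F##5 E5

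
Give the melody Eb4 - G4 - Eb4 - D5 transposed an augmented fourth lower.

An augmented fourth down from Eb4 gives Bbb3.
G4: a fourth down reaches D, and 6 semitones makes it Db4.
Eb4 down an augmented fourth is Bbb3.
An augmented fourth down from D5 gives Ab4.

Bbb3 Db4 Bbb3 Ab4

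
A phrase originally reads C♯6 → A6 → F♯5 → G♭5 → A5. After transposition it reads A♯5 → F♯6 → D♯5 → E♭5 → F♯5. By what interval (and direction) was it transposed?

down a minor third

Take the first pair: C#6 → A#5. C to A spans 3 letter names, so the interval is some kind of third.
A#5 to C#6 is 3 semitones, which makes it a minor third; the second version is lower, so the direction is down.
Checking another pair — A5 → F#5 — gives the same interval.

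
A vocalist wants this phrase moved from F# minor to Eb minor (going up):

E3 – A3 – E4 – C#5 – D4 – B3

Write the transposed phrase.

Db4 Gb4 Db5 Bb5 Cb5 Ab4

F# minor to Eb minor up is a diminished seventh, so every note moves up by that interval.
E3 -> Db4
A3 -> Gb4
E4 -> Db5
C#5 -> Bb5
D4 -> Cb5
B3 -> Ab4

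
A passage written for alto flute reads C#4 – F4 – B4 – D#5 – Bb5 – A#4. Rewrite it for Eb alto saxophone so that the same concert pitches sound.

E#4 A4 D#5 F##5 D6 C##5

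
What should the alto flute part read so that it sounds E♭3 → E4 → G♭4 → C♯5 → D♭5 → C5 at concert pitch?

Ab3 A4 Cb5 F#5 Gb5 F5

Written C4 sounds as G3 on the alto flute, so concert pitches are written a perfect fourth up.
Eb3 gives Ab3
E4 gives A4
Gb4 gives Cb5
C#5 gives F#5
Db5 gives Gb5
C5 gives F5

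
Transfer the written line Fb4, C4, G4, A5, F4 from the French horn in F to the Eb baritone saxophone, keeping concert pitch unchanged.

First find concert pitch: the French horn in F sounds a perfect fifth below written, so Fb4 C4 G4 A5 F4 sounds Bbb3 F3 C4 D5 Bb3.
Then write for Eb baritone saxophone: it sounds a major thirteenth below written, so the part must be a major thirteenth above concert.
Bbb3 → Gb5
F3 → D5
C4 → A5
D5 → B6
Bb3 → G5

Gb5 D5 A5 B6 G5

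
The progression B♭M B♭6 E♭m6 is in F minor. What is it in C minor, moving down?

F minor down to C minor is a perfect fourth; each chord root moves by that interval while the quality stays the same.
B♭M: root B♭ down a perfect fourth → F, giving FM.
B♭6: root B♭ down a perfect fourth → F, giving F6.
E♭m6: root E♭ down a perfect fourth → Bb, giving Bbm6.

FM F6 Bbm6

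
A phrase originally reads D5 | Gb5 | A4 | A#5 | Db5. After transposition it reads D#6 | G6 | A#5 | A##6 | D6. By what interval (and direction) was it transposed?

up an augmented octave

From D5 to D#6 is 8 letter names — an octave of some quality.
D5 to D#6 is 13 semitones, which makes it an augmented octave; the second version is higher, so the direction is up.
Checking another pair — Db5 → D6 — gives the same interval.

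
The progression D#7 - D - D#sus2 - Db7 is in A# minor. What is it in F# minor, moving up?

B7 Bb Bsus2 Bbb7

A# minor up to F# minor is a minor sixth; each chord root moves by that interval while the quality stays the same.
D#7: root D# up a minor sixth → B, giving B7.
D: root D up a minor sixth → Bb, giving Bb.
D#sus2: root D# up a minor sixth → B, giving Bsus2.
Db7: root Db up a minor sixth → Bbb, giving Bbb7.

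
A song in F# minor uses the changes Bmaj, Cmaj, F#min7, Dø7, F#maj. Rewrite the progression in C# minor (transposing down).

F# minor down to C# minor is a perfect fourth; each chord root moves by that interval while the quality stays the same.
Bmaj: root B down a perfect fourth → F#, giving F#maj.
Cmaj: root C down a perfect fourth → G, giving Gmaj.
F#min7: root F# down a perfect fourth → C#, giving C#min7.
Dø7: root D down a perfect fourth → A, giving Aø7.
F#maj: root F# down a perfect fourth → C#, giving C#maj.

F#maj Gmaj C#min7 Aø7 C#maj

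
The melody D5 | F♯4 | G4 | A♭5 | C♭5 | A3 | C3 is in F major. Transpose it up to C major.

A5 C#5 D5 Eb6 Gb5 E4 G3

From F up to C is a perfect fifth; apply that to each pitch.
D5 to A5
F#4 to C#5
G4 to D5
Ab5 to Eb6
Cb5 to Gb5
A3 to E4
C3 to G3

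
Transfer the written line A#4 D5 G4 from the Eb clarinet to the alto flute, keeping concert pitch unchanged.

F#5 Bb5 Eb5

First find concert pitch: the Eb clarinet sounds a minor third above written, so A#4 D5 G4 sounds C#5 F5 Bb4.
Then write for alto flute: it sounds a perfect fourth below written, so the part must be a perfect fourth above concert.
C#5 → F#5
F5 → Bb5
Bb4 → Eb5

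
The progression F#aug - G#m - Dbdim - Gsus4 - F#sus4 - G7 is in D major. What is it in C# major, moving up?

D major up to C# major is a major seventh; each chord root moves by that interval while the quality stays the same.
F#aug: root F# up a major seventh → E#, giving E#aug.
G#m: root G# up a major seventh → F##, giving F##m.
Dbdim: root Db up a major seventh → C, giving Cdim.
Gsus4: root G up a major seventh → F#, giving F#sus4.
F#sus4: root F# up a major seventh → E#, giving E#sus4.
G7: root G up a major seventh → F#, giving F#7.

E#aug F##m Cdim F#sus4 E#sus4 F#7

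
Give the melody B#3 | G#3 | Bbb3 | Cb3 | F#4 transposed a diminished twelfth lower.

E##2 C##2 Eb2 F1 B#2

B#3 → E##2
G#3 → C##2
Bbb3 → Eb2
Cb3 → F1
F#4 → B#2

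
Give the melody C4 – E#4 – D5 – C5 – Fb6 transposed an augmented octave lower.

An augmented octave down from C4 gives Cb3.
E#4 down an augmented octave is E3.
D5 down an augmented octave is Db4.
C5 down an augmented octave is Cb4.
An augmented octave down from Fb6 gives Fbb5.

Cb3 E3 Db4 Cb4 Fbb5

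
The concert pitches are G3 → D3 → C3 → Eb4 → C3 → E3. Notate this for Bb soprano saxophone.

A3 E3 D3 F4 D3 F#3

The Bb soprano saxophone sounds a major second below written, so the written part must be a major second above concert — transpose each note up.
G3 -> A3
D3 -> E3
C3 -> D3
Eb4 -> F4
C3 -> D3
E3 -> F#3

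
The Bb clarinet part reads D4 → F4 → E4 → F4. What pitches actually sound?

The Bb clarinet sounds a major second below written, so transpose each written note down a major second.
D4 becomes C4
F4 becomes Eb4
E4 becomes D4
F4 becomes Eb4

C4 Eb4 D4 Eb4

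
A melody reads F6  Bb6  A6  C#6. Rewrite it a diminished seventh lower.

F6: a seventh down reaches G, and 9 semitones makes it G#5.
Bb6: a seventh down reaches C, and 9 semitones makes it C#6.
A6: a seventh down reaches B, and 9 semitones makes it B#5.
C#6: a seventh down reaches D, and 9 semitones makes it D##5.

G#5 C#6 B#5 D##5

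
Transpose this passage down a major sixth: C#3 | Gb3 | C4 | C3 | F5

E2 Bbb2 Eb3 Eb2 Ab4

C#3 -> E2
Gb3 -> Bbb2
C4 -> Eb3
C3 -> Eb2
F5 -> Ab4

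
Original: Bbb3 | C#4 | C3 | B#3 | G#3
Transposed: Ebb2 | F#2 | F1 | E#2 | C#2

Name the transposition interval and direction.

down a perfect twelfth

Take the first pair: Bbb3 → Ebb2. B to E spans 12 letter names, so the interval is some kind of twelfth.
Ebb2 to Bbb3 is 19 semitones, which makes it a perfect twelfth; the second version is lower, so the direction is down.
Checking another pair — G#3 → C#2 — gives the same interval.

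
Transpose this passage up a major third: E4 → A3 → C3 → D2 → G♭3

G#4 C#4 E3 F#2 Bb3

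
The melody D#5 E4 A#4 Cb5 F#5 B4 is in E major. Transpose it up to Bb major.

From E up to Bb is a diminished fifth; apply that to each pitch.
D#5 gives A5
E4 gives Bb4
A#4 gives E5
Cb5 gives Gbb5
F#5 gives C6
B4 gives F5

A5 Bb4 E5 Gbb5 C6 F5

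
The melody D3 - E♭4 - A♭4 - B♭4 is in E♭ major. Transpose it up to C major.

B3 C5 F5 G5

From E♭ up to C is a major sixth; apply that to each pitch.
D3 to B3
Eb4 to C5
Ab4 to F5
Bb4 to G5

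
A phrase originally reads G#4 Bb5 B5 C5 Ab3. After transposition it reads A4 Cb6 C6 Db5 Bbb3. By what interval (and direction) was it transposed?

From G#4 to A4 is 2 letter names — a second of some quality.
G#4 to A4 is 1 semitone, which makes it a minor second; the second version is higher, so the direction is up.
Checking another pair — Ab3 → Bbb3 — gives the same interval.

up a minor second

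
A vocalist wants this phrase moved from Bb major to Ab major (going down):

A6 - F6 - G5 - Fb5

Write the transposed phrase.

G6 Eb6 F5 Ebb5

From Bb down to Ab is a major second; apply that to each pitch.
A6 becomes G6
F6 becomes Eb6
G5 becomes F5
Fb5 becomes Ebb5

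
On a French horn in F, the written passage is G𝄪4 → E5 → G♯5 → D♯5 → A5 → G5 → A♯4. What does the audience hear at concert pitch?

C##4 A4 C#5 G#4 D5 C5 D#4

Written C4 on the French horn in F sounds as F3, a perfect fifth lower; apply that shift to every note.
G##4 -> C##4
E5 -> A4
G#5 -> C#5
D#5 -> G#4
A5 -> D5
G5 -> C5
A#4 -> D#4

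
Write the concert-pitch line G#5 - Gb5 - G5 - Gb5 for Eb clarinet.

E#5 Eb5 E5 Eb5

The Eb clarinet sounds a minor third above written, so the written part must be a minor third below concert — transpose each note down.
G#5 to E#5
Gb5 to Eb5
G5 to E5
Gb5 to Eb5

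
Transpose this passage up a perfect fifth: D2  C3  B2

A2 G3 F#3

D2 gives A2
C3 gives G3
B2 gives F#3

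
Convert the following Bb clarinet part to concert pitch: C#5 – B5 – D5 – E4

B4 A5 C5 D4

Written C4 on the Bb clarinet sounds as Bb3, a major second lower; apply that shift to every note.
C#5 → B4
B5 → A5
D5 → C5
E4 → D4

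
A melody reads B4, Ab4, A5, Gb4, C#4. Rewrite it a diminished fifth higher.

B4 gives F5
Ab4 gives Ebb5
A5 gives Eb6
Gb4 gives Dbb5
C#4 gives G4

F5 Ebb5 Eb6 Dbb5 G4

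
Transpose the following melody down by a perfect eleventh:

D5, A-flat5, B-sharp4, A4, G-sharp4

A3 Eb4 F##3 E3 D#3

D5 down a perfect eleventh is A3.
Ab5 down a perfect eleventh is Eb4.
B#4: an eleventh down reaches F, and 17 semitones makes it F##3.
A4 down a perfect eleventh is E3.
G#4: an eleventh down reaches D, and 17 semitones makes it D#3.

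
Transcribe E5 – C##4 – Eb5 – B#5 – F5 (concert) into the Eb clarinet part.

C#5 A##3 C5 G##5 D5

Written C4 sounds as Eb4 on the Eb clarinet, so concert pitches are written a minor third down.
E5 → C#5
C##4 → A##3
Eb5 → C5
B#5 → G##5
F5 → D5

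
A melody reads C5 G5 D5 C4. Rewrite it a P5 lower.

F4 C5 G4 F3

C5 down a perfect fifth is F4.
A perfect fifth down from G5 gives C5.
A perfect fifth down from D5 gives G4.
C4 down a perfect fifth is F3.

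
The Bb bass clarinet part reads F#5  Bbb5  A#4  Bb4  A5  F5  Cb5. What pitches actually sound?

The Bb bass clarinet sounds a major ninth below written, so transpose each written note down a major ninth.
F#5 to E4
Bbb5 to Abb4
A#4 to G#3
Bb4 to Ab3
A5 to G4
F5 to Eb4
Cb5 to Bbb3

E4 Abb4 G#3 Ab3 G4 Eb4 Bbb3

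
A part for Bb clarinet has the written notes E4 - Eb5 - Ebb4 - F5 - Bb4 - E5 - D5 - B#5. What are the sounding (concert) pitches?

Written C4 on the Bb clarinet sounds as Bb3, a major second lower; apply that shift to every note.
E4 to D4
Eb5 to Db5
Ebb4 to Dbb4
F5 to Eb5
Bb4 to Ab4
E5 to D5
D5 to C5
B#5 to A#5

D4 Db5 Dbb4 Eb5 Ab4 D5 C5 A#5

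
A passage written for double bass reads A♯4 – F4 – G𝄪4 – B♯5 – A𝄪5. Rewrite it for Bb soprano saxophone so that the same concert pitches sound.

B#3 G3 A##3 C##5 B##4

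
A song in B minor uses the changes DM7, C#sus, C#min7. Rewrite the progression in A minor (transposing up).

CM7 Bsus Bmin7

B minor up to A minor is a minor seventh; each chord root moves by that interval while the quality stays the same.
DM7: root D up a minor seventh → C, giving CM7.
C#sus: root C# up a minor seventh → B, giving Bsus.
C#min7: root C# up a minor seventh → B, giving Bmin7.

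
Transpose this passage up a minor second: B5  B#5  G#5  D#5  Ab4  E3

C6 C#6 A5 E5 Bbb4 F3

B5 up a minor second is C6.
B#5: a second up reaches C, and 1 semitone makes it C#6.
A minor second up from G#5 gives A5.
A minor second up from D#5 gives E5.
Ab4: a second up reaches B, and 1 semitone makes it Bbb4.
E3 up a minor second is F3.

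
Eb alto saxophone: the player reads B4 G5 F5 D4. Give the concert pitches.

Written C4 on the Eb alto saxophone sounds as Eb3, a major sixth lower; apply that shift to every note.
B4 becomes D4
G5 becomes Bb4
F5 becomes Ab4
D4 becomes F3

D4 Bb4 Ab4 F3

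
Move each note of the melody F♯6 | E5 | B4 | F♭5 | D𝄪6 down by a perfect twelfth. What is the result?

B4 A3 E3 Bbb3 G##4

F#6 down a perfect twelfth is B4.
A perfect twelfth down from E5 gives A3.
B4 down a perfect twelfth is E3.
Fb5 down a perfect twelfth is Bbb3.
D##6 down a perfect twelfth is G##4.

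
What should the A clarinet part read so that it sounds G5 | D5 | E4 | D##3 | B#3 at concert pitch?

The A clarinet sounds a minor third below written, so the written part must be a minor third above concert — transpose each note up.
G5 → Bb5
D5 → F5
E4 → G4
D##3 → F##3
B#3 → D#4

Bb5 F5 G4 F##3 D#4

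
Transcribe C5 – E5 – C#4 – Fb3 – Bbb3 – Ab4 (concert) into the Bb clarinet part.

D5 F#5 D#4 Gb3 Cb4 Bb4

The Bb clarinet sounds a major second below written, so the written part must be a major second above concert — transpose each note up.
C5 gives D5
E5 gives F#5
C#4 gives D#4
Fb3 gives Gb3
Bbb3 gives Cb4
Ab4 gives Bb4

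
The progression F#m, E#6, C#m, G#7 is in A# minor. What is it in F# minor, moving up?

A# minor up to F# minor is a minor sixth; each chord root moves by that interval while the quality stays the same.
F#m: root F# up a minor sixth → D, giving Dm.
E#6: root E# up a minor sixth → C#, giving C#6.
C#m: root C# up a minor sixth → A, giving Am.
G#7: root G# up a minor sixth → E, giving E7.

Dm C#6 Am E7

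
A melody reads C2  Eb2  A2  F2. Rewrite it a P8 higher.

C2 up a perfect octave is C3.
Eb2 up a perfect octave is Eb3.
A2: an octave up reaches A, and 12 semitones makes it A3.
F2: an octave up reaches F, and 12 semitones makes it F3.

C3 Eb3 A3 F3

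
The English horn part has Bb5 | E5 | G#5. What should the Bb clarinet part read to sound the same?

First find concert pitch: the English horn sounds a perfect fifth below written, so Bb5 E5 G#5 sounds Eb5 A4 C#5.
Then write for Bb clarinet: it sounds a major second below written, so the part must be a major second above concert.
Eb5 → F5
A4 → B4
C#5 → D#5

F5 B4 D#5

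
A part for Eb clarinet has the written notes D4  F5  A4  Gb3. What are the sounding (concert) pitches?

F4 Ab5 C5 Bbb3

Written C4 on the Eb clarinet sounds as Eb4, a minor third higher; apply that shift to every note.
D4 becomes F4
F5 becomes Ab5
A4 becomes C5
Gb3 becomes Bbb3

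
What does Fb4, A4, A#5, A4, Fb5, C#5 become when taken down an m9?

Fb4 to Eb3
A4 to G#3
A#5 to G##4
A4 to G#3
Fb5 to Eb4
C#5 to B#3

Eb3 G#3 G##4 G#3 Eb4 B#3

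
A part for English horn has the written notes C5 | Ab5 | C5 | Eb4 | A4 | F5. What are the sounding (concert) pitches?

F4 Db5 F4 Ab3 D4 Bb4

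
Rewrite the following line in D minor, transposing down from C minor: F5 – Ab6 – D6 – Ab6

G4 Bb5 E5 Bb5

C minor to D minor down is a minor seventh, so every note moves down by that interval.
F5 → G4
Ab6 → Bb5
D6 → E5
Ab6 → Bb5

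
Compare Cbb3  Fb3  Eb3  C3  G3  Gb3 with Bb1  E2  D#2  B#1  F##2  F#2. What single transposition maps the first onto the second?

down a diminished ninth

Take the first pair: Cbb3 → Bb1. C to B spans 9 letter names, so the interval is some kind of ninth.
Bb1 to Cbb3 is 12 semitones, which makes it a diminished ninth; the second version is lower, so the direction is down.
Checking another pair — Gb3 → F#2 — gives the same interval.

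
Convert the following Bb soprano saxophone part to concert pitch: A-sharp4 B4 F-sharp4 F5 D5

G#4 A4 E4 Eb5 C5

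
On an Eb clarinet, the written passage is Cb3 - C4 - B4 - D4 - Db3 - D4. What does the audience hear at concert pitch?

The Eb clarinet sounds a minor third above written, so transpose each written note up a minor third.
Cb3 -> Ebb3
C4 -> Eb4
B4 -> D5
D4 -> F4
Db3 -> Fb3
D4 -> F4

Ebb3 Eb4 D5 F4 Fb3 F4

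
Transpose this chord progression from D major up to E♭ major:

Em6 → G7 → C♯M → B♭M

D major up to E♭ major is a minor second; each chord root moves by that interval while the quality stays the same.
Em6: root E up a minor second → F, giving Fm6.
G7: root G up a minor second → Ab, giving Ab7.
C♯M: root C♯ up a minor second → D, giving DM.
B♭M: root B♭ up a minor second → Cb, giving CbM.

Fm6 Ab7 DM CbM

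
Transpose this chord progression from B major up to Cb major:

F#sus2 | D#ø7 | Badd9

B major up to Cb major is a diminished second; each chord root moves by that interval while the quality stays the same.
F#sus2: root F# up a diminished second → Gb, giving Gbsus2.
D#ø7: root D# up a diminished second → Eb, giving Ebø7.
Badd9: root B up a diminished second → Cb, giving Cbadd9.

Gbsus2 Ebø7 Cbadd9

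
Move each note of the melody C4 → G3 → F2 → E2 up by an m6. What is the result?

Ab4 Eb4 Db3 C3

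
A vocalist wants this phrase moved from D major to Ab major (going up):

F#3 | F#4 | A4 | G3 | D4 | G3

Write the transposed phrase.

C4 C5 Eb5 Db4 Ab4 Db4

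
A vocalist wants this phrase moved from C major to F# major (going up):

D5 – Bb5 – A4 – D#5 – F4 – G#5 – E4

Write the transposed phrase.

G#5 E6 D#5 G##5 B4 C##6 A#4

C major to F# major up is an augmented fourth, so every note moves up by that interval.
D5 gives G#5
Bb5 gives E6
A4 gives D#5
D#5 gives G##5
F4 gives B4
G#5 gives C##6
E4 gives A#4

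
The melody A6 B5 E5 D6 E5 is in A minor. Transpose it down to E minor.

From A down to E is a perfect fourth; apply that to each pitch.
A6 gives E6
B5 gives F#5
E5 gives B4
D6 gives A5
E5 gives B4

E6 F#5 B4 A5 B4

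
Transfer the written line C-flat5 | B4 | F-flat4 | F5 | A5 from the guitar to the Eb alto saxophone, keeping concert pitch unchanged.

Ab4 G#4 Db4 D5 F#5

First find concert pitch: the guitar sounds a perfect octave below written, so C-flat5 B4 F-flat4 F5 A5 sounds Cb4 B3 Fb3 F4 A4.
Then write for Eb alto saxophone: it sounds a major sixth below written, so the part must be a major sixth above concert.
Cb4 → Ab4
B3 → G#4
Fb3 → Db4
F4 → D5
A4 → F#5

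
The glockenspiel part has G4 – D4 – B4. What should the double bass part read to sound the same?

G7 D7 B7

First find concert pitch: the glockenspiel sounds a perfect fifteenth above written, so G4 D4 B4 sounds G6 D6 B6.
Then write for double bass: it sounds a perfect octave below written, so the part must be a perfect octave above concert.
G6 → G7
D6 → D7
B6 → B7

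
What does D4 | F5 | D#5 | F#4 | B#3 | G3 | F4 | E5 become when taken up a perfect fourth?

G4 Bb5 G#5 B4 E#4 C4 Bb4 A5

D4 up a perfect fourth is G4.
F5 up a perfect fourth is Bb5.
D#5 up a perfect fourth is G#5.
F#4 up a perfect fourth is B4.
B#3 up a perfect fourth is E#4.
G3: a fourth up reaches C, and 5 semitones makes it C4.
F4: a fourth up reaches B, and 5 semitones makes it Bb4.
E5: a fourth up reaches A, and 5 semitones makes it A5.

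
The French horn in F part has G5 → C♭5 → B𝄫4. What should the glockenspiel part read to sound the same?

C3 Fb2 Ebb2

First find concert pitch: the French horn in F sounds a perfect fifth below written, so G5 C♭5 B𝄫4 sounds C5 Fb4 Ebb4.
Then write for glockenspiel: it sounds a perfect fifteenth above written, so the part must be a perfect fifteenth below concert.
C5 → C3
Fb4 → Fb2
Ebb4 → Ebb2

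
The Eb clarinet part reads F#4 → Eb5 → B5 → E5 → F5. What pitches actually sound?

A4 Gb5 D6 G5 Ab5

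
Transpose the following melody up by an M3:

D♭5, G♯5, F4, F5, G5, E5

Db5 up a major third is F5.
A major third up from G#5 gives B#5.
A major third up from F4 gives A4.
F5: a third up reaches A, and 4 semitones makes it A5.
G5 up a major third is B5.
E5: a third up reaches G, and 4 semitones makes it G#5.

F5 B#5 A4 A5 B5 G#5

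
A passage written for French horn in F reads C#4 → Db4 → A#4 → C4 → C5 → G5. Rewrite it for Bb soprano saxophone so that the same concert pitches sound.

G#3 Ab3 E#4 G3 G4 D5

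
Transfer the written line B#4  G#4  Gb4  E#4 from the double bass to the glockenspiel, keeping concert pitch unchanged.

First find concert pitch: the double bass sounds a perfect octave below written, so B#4 G#4 Gb4 E#4 sounds B#3 G#3 Gb3 E#3.
Then write for glockenspiel: it sounds a perfect fifteenth above written, so the part must be a perfect fifteenth below concert.
B#3 → B#1
G#3 → G#1
Gb3 → Gb1
E#3 → E#1

B#1 G#1 Gb1 E#1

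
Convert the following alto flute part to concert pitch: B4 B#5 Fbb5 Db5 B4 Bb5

F#4 F##5 Cbb5 Ab4 F#4 F5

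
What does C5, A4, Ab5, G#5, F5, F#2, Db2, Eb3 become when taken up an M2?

C5 -> D5
A4 -> B4
Ab5 -> Bb5
G#5 -> A#5
F5 -> G5
F#2 -> G#2
Db2 -> Eb2
Eb3 -> F3

D5 B4 Bb5 A#5 G5 G#2 Eb2 F3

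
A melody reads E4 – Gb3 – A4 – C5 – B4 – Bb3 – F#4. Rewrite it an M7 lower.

F3 Abb2 Bb3 Db4 C4 Cb3 G3

A major seventh down from E4 gives F3.
Gb3: a seventh down reaches A, and 11 semitones makes it Abb2.
A4: a seventh down reaches B, and 11 semitones makes it Bb3.
A major seventh down from C5 gives Db4.
B4 down a major seventh is C4.
A major seventh down from Bb3 gives Cb3.
A major seventh down from F#4 gives G3.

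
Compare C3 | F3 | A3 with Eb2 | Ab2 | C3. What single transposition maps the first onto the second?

down a major sixth

Take the first pair: C3 → Eb2. C to E spans 6 letter names, so the interval is some kind of sixth.
Eb2 to C3 is 9 semitones, which makes it a major sixth; the second version is lower, so the direction is down.
Checking another pair — A3 → C3 — gives the same interval.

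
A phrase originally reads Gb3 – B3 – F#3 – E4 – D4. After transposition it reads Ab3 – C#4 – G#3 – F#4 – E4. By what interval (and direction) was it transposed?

up a major second

Take the first pair: Gb3 → Ab3. G to A spans 2 letter names, so the interval is some kind of second.
Gb3 to Ab3 is 2 semitones, which makes it a major second; the second version is higher, so the direction is up.
Checking another pair — D4 → E4 — gives the same interval.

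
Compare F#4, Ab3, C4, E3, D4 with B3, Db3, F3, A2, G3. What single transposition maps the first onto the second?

Take the first pair: F#4 → B3. F to B spans 5 letter names, so the interval is some kind of fifth.
B3 to F#4 is 7 semitones, which makes it a perfect fifth; the second version is lower, so the direction is down.
Checking another pair — D4 → G3 — gives the same interval.

down a perfect fifth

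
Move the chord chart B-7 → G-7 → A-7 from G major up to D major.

G major up to D major is a perfect fifth; each chord root moves by that interval while the quality stays the same.
B-7: root B up a perfect fifth → F#, giving F#-7.
G-7: root G up a perfect fifth → D, giving D-7.
A-7: root A up a perfect fifth → E, giving E-7.

F#-7 D-7 E-7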